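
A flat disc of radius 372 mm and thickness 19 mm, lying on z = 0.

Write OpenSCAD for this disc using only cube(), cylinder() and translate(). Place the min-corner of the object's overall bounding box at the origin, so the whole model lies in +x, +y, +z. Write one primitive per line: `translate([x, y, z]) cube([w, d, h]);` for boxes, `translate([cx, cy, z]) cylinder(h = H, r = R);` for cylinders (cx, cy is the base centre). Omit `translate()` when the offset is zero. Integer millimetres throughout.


translate([372, 372, 0]) cylinder(h = 19, r = 372);


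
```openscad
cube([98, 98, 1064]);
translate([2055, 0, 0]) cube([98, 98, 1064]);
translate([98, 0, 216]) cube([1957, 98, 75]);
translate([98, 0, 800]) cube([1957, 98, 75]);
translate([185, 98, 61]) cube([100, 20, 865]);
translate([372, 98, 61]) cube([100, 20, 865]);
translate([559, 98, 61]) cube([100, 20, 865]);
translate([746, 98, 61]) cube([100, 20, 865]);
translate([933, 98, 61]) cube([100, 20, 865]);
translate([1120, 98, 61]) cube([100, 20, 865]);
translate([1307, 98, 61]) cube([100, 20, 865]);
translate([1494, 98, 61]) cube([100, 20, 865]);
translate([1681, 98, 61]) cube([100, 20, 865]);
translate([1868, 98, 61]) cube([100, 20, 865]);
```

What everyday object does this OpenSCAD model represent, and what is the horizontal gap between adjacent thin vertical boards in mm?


A fence section. The picket gap is 87 mm.

Two posts, two rails, 10 pickets — a fence section. Span 1957 mm holds 10 pickets of 100 mm with 11 equal gaps: ⌊(1957 − 10·100) / 11⌋ = 87 mm.


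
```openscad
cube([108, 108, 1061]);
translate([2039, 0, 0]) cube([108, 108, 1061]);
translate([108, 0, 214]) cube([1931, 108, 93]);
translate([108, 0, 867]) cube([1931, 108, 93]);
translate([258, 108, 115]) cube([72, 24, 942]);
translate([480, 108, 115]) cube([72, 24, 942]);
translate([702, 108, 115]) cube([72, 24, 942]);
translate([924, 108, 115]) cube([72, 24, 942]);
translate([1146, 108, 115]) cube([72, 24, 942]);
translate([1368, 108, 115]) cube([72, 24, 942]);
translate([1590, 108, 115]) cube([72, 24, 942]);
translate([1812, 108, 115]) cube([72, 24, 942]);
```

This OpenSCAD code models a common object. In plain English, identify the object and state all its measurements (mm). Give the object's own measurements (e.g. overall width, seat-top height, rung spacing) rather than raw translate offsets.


A fence section. Two 108×108 mm posts, 1061 mm tall, stand on the floor with a clear span of 1931 mm between their inner faces. Two horizontal rails of 108×93 mm section span the gap between the posts with their undersides at z = 214 mm and z = 867 mm, flush with the posts' −y face. 8 pickets, each 72 mm wide, 24 mm thick and 942 mm tall, are fixed to the +y face of the rails with their bottoms at z = 115 mm, spaced across the span with a 150 mm gap after the −x post and between neighbouring pickets, with 155 mm left before the +x post.


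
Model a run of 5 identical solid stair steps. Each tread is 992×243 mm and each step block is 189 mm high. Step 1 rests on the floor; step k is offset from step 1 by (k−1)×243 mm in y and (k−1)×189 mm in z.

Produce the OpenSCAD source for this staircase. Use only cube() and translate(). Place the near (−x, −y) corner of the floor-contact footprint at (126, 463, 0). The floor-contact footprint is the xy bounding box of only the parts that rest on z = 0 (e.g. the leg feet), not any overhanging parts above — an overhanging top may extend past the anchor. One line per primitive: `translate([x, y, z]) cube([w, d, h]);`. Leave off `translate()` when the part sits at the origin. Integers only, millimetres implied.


translate([126, 463, 0]) cube([992, 243, 189]);
translate([126, 706, 189]) cube([992, 243, 189]);
translate([126, 949, 378]) cube([992, 243, 189]);
translate([126, 1192, 567]) cube([992, 243, 189]);
translate([126, 1435, 756]) cube([992, 243, 189]);


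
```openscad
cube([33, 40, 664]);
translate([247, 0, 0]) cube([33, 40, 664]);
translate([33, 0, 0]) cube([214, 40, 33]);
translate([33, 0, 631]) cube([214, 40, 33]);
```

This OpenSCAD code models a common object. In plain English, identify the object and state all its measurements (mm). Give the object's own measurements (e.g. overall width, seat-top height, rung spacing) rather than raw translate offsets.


A rectangular picture frame lying in the x–z plane (depth along y). The opening is 214 mm wide (x) by 598 mm tall (z), surrounded by a border 33 mm wide on all four sides. The frame is 40 mm deep and is made of two full-height vertical stiles with two horizontal rails fitted between them.


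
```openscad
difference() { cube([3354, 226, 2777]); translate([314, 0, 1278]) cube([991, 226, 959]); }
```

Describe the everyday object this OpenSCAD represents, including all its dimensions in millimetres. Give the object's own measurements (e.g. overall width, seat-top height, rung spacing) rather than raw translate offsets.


A wall 3354 mm long (x), 226 mm thick (y), 2777 mm tall, with a rectangular window opening cut through it. The opening is 991 mm wide and 959 mm tall; its sill is at z = 1278 mm and its near (−x) edge is 314 mm from the wall's −x end. The opening passes through the full wall thickness.


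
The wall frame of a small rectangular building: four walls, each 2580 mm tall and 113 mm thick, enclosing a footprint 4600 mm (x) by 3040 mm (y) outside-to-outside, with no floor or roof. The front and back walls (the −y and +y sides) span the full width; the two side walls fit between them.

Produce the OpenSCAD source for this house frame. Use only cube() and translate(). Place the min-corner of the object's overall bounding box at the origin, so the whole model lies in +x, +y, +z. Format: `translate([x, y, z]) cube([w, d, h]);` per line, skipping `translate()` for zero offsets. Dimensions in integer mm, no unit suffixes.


cube([4600, 113, 2580]);
translate([0, 2927, 0]) cube([4600, 113, 2580]);
translate([0, 113, 0]) cube([113, 2814, 2580]);
translate([4487, 113, 0]) cube([113, 2814, 2580]);


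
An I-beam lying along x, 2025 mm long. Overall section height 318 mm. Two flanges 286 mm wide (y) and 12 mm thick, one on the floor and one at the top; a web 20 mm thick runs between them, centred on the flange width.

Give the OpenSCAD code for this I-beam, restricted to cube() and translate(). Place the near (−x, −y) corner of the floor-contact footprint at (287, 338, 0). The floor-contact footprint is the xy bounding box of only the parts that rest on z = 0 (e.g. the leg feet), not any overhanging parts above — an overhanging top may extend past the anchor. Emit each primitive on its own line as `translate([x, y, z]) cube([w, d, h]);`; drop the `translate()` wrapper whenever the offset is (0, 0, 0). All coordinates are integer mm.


translate([287, 338, 0]) cube([2025, 286, 12]);
translate([287, 471, 12]) cube([2025, 20, 294]);
translate([287, 338, 306]) cube([2025, 286, 12]);


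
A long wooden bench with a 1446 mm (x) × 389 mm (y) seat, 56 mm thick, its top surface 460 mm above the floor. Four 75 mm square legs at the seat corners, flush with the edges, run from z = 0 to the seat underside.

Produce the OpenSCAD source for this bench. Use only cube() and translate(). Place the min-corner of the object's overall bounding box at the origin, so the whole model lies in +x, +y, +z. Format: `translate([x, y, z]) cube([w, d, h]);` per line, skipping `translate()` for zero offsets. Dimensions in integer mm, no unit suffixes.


translate([0, 0, 404]) cube([1446, 389, 56]);
cube([75, 75, 404]);
translate([0, 314, 0]) cube([75, 75, 404]);
translate([1371, 0, 0]) cube([75, 75, 404]);
translate([1371, 314, 0]) cube([75, 75, 404]);


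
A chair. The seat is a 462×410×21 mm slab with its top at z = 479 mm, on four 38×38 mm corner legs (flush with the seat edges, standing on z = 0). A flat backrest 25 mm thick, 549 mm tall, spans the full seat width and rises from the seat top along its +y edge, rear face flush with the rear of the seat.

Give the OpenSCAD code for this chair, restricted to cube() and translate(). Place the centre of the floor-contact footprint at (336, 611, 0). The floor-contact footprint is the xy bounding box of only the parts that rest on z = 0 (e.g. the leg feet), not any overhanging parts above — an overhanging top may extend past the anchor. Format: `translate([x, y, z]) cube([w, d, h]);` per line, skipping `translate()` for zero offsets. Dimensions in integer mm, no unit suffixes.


translate([105, 406, 458]) cube([462, 410, 21]);
translate([105, 406, 0]) cube([38, 38, 458]);
translate([529, 406, 0]) cube([38, 38, 458]);
translate([105, 778, 0]) cube([38, 38, 458]);
translate([529, 778, 0]) cube([38, 38, 458]);
translate([105, 791, 479]) cube([462, 25, 549]);


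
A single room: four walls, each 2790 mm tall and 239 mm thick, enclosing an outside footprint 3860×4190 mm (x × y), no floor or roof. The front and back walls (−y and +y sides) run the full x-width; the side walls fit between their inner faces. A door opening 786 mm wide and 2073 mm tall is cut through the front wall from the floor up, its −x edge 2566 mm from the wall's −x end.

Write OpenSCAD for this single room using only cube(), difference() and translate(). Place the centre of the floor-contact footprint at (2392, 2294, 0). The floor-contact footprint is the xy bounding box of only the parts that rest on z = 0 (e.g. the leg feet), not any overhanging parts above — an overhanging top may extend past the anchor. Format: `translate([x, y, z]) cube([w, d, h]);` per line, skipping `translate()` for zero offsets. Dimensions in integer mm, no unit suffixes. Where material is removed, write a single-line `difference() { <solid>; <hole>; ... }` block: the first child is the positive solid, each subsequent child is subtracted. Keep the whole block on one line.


difference() { translate([462, 199, 0]) cube([3860, 239, 2790]); translate([3028, 199, 0]) cube([786, 239, 2073]); }
translate([462, 4150, 0]) cube([3860, 239, 2790]);
translate([462, 438, 0]) cube([239, 3712, 2790]);
translate([4083, 438, 0]) cube([239, 3712, 2790]);


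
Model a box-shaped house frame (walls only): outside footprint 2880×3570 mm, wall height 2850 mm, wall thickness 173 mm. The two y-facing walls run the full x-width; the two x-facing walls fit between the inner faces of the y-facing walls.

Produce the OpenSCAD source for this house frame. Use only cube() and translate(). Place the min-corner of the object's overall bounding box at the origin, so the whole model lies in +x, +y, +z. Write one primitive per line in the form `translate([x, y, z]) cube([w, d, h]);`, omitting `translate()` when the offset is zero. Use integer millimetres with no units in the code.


cube([2880, 173, 2850]);
translate([0, 3397, 0]) cube([2880, 173, 2850]);
translate([0, 173, 0]) cube([173, 3224, 2850]);
translate([2707, 173, 0]) cube([173, 3224, 2850]);


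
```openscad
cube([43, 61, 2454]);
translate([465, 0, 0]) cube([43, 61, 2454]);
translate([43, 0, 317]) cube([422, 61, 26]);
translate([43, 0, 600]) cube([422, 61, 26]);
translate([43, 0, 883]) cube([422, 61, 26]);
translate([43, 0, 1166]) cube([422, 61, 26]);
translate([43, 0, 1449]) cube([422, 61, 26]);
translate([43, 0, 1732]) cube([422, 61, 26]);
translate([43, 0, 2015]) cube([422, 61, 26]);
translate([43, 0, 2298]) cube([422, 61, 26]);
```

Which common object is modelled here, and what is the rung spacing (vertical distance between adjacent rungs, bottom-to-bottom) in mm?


A ladder. The rung spacing is 283 mm.

Two tall 43×61 posts with 8 short bars between them — a ladder. Adjacent rungs sit at z = 317 and z = 600, so the spacing is 600 − 317 = 283 mm.


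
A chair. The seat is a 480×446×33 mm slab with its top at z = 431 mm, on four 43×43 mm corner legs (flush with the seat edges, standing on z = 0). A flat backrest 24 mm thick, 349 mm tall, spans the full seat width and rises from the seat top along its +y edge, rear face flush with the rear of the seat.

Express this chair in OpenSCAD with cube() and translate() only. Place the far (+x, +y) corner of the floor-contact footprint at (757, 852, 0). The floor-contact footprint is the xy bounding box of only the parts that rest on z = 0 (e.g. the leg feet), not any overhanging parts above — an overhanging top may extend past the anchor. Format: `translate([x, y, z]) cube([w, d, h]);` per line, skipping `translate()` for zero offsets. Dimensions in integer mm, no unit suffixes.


translate([277, 406, 398]) cube([480, 446, 33]);
translate([277, 406, 0]) cube([43, 43, 398]);
translate([714, 406, 0]) cube([43, 43, 398]);
translate([277, 809, 0]) cube([43, 43, 398]);
translate([714, 809, 0]) cube([43, 43, 398]);
translate([277, 828, 431]) cube([480, 24, 349]);


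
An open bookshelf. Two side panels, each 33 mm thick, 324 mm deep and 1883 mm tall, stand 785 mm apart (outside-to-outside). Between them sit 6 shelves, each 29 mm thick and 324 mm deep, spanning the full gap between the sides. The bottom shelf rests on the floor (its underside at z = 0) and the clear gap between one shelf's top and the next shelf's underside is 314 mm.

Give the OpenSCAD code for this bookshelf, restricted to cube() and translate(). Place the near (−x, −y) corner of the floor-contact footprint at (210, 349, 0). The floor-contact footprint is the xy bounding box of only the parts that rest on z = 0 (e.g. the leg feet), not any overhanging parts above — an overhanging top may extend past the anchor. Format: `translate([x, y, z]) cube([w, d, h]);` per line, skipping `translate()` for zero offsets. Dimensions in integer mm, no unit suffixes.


translate([210, 349, 0]) cube([33, 324, 1883]);
translate([962, 349, 0]) cube([33, 324, 1883]);
translate([243, 349, 0]) cube([719, 324, 29]);
translate([243, 349, 343]) cube([719, 324, 29]);
translate([243, 349, 686]) cube([719, 324, 29]);
translate([243, 349, 1029]) cube([719, 324, 29]);
translate([243, 349, 1372]) cube([719, 324, 29]);
translate([243, 349, 1715]) cube([719, 324, 29]);


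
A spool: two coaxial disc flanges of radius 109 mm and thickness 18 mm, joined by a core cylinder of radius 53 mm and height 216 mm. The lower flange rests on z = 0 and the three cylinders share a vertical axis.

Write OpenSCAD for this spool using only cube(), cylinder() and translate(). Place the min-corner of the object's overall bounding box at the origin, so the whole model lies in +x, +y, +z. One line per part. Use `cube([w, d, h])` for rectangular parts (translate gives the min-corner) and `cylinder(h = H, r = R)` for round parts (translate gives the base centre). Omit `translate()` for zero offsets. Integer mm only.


translate([109, 109, 0]) cylinder(h = 18, r = 109);
translate([109, 109, 18]) cylinder(h = 216, r = 53);
translate([109, 109, 234]) cylinder(h = 18, r = 109);


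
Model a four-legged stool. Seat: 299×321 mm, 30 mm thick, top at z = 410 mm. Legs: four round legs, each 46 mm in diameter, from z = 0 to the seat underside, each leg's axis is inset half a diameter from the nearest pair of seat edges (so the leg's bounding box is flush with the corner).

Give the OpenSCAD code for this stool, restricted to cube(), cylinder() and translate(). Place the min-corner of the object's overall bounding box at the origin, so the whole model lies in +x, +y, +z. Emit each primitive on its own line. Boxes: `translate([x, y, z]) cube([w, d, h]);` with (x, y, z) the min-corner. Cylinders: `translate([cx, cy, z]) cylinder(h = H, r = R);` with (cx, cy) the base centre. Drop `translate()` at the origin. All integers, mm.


// leg_h = 410 - 30 = 380
translate([0, 0, 380]) cube([299, 321, 30]);
translate([23, 23, 0]) cylinder(h = 380, r = 23);
translate([276, 23, 0]) cylinder(h = 380, r = 23);
translate([23, 298, 0]) cylinder(h = 380, r = 23);
translate([276, 298, 0]) cylinder(h = 380, r = 23);


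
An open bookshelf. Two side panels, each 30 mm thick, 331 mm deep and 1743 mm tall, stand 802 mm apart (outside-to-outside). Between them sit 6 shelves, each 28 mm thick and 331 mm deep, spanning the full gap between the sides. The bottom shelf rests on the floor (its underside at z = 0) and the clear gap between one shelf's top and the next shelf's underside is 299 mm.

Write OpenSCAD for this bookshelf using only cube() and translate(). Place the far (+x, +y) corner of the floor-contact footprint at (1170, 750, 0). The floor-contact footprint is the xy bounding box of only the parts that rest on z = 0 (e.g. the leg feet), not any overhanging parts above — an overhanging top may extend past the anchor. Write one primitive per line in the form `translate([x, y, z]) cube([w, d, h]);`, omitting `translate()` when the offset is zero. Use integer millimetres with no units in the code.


translate([368, 419, 0]) cube([30, 331, 1743]);
translate([1140, 419, 0]) cube([30, 331, 1743]);
translate([398, 419, 0]) cube([742, 331, 28]);
translate([398, 419, 327]) cube([742, 331, 28]);
translate([398, 419, 654]) cube([742, 331, 28]);
translate([398, 419, 981]) cube([742, 331, 28]);
translate([398, 419, 1308]) cube([742, 331, 28]);
translate([398, 419, 1635]) cube([742, 331, 28]);


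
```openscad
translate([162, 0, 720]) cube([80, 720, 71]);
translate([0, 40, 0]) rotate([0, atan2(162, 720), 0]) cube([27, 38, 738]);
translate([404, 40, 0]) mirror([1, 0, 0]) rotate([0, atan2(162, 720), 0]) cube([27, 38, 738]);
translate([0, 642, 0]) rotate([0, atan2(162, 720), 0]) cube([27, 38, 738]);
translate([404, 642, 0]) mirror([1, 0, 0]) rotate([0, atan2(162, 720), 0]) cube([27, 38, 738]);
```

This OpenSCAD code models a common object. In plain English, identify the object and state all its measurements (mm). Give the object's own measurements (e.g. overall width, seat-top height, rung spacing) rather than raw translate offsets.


A sawhorse. A 80×720×71 mm beam (x, y, z) sits on two A-frame leg pairs. Each pair is two raked legs of 27×38 mm section (38 mm along y) splaying symmetrically in x. Each leg rises 720 mm vertically over 162 mm of horizontal reach and is 738 mm long along its own axis. Every leg's outer bottom edge rests on the floor and its outer top edge meets a bottom edge of the beam — the left legs (tilting toward +x) meet the beam's −x bottom edge, the right legs (their mirror images, tilting toward −x) meet its +x bottom edge — so the leg tops tuck under the beam, the beam's underside is 720 mm above the floor, and the feet are 404 mm apart outside-to-outside with the beam centred between them. The two leg pairs are set in 40 mm from either end of the beam.


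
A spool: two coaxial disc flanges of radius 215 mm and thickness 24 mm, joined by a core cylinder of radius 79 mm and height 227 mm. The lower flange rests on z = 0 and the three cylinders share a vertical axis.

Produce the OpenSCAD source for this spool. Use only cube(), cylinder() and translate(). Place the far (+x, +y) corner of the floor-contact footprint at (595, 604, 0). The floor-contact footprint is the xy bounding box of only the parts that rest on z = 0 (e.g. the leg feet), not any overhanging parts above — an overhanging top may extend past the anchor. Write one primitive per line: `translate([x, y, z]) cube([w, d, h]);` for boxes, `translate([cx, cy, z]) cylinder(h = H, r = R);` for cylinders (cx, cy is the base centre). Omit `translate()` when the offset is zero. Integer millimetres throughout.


translate([380, 389, 0]) cylinder(h = 24, r = 215);
translate([380, 389, 24]) cylinder(h = 227, r = 79);
translate([380, 389, 251]) cylinder(h = 24, r = 215);


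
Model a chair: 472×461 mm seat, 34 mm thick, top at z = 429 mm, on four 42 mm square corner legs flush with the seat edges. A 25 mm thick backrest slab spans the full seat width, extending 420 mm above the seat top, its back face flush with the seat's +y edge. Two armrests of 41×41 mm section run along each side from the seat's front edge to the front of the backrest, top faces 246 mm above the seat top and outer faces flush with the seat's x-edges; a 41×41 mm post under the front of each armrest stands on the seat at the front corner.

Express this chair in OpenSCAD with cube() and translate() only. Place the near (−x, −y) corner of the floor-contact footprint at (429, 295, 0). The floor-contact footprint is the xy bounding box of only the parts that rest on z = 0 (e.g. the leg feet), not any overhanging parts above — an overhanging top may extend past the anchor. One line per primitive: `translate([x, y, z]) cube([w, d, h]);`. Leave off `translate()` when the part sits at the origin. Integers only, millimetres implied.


translate([429, 295, 395]) cube([472, 461, 34]);
translate([429, 295, 0]) cube([42, 42, 395]);
translate([859, 295, 0]) cube([42, 42, 395]);
translate([429, 714, 0]) cube([42, 42, 395]);
translate([859, 714, 0]) cube([42, 42, 395]);
translate([429, 731, 429]) cube([472, 25, 420]);
translate([429, 295, 634]) cube([41, 436, 41]);
translate([860, 295, 634]) cube([41, 436, 41]);
translate([429, 295, 429]) cube([41, 41, 205]);
translate([860, 295, 429]) cube([41, 41, 205]);


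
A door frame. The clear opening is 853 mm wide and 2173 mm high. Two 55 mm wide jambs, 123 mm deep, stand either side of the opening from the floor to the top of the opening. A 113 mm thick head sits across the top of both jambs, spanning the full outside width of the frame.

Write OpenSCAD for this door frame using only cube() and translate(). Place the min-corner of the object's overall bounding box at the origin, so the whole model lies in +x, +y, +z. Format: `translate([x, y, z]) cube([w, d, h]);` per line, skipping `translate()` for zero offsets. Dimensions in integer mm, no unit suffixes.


cube([55, 123, 2173]);
translate([908, 0, 0]) cube([55, 123, 2173]);
translate([0, 0, 2173]) cube([963, 123, 113]);


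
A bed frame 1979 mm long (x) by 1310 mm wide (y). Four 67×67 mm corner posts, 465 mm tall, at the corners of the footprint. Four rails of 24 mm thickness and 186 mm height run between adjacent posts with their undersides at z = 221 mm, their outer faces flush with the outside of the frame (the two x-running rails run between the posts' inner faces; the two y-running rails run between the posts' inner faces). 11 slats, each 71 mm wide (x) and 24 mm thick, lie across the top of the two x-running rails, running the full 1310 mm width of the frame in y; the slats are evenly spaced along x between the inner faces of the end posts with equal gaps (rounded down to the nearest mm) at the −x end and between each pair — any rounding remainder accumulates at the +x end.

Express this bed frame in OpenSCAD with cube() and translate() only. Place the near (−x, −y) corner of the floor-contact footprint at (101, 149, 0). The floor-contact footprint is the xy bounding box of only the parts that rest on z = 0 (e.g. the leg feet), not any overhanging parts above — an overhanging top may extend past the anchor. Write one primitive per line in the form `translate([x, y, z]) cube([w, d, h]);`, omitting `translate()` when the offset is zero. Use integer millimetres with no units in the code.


translate([101, 149, 0]) cube([67, 67, 465]);
translate([101, 1392, 0]) cube([67, 67, 465]);
translate([2013, 149, 0]) cube([67, 67, 465]);
translate([2013, 1392, 0]) cube([67, 67, 465]);
translate([168, 149, 221]) cube([1845, 24, 186]);
translate([168, 1435, 221]) cube([1845, 24, 186]);
translate([101, 216, 221]) cube([24, 1176, 186]);
translate([2056, 216, 221]) cube([24, 1176, 186]);
translate([256, 149, 407]) cube([71, 1310, 24]);
translate([415, 149, 407]) cube([71, 1310, 24]);
translate([574, 149, 407]) cube([71, 1310, 24]);
translate([733, 149, 407]) cube([71, 1310, 24]);
translate([892, 149, 407]) cube([71, 1310, 24]);
translate([1051, 149, 407]) cube([71, 1310, 24]);
translate([1210, 149, 407]) cube([71, 1310, 24]);
translate([1369, 149, 407]) cube([71, 1310, 24]);
translate([1528, 149, 407]) cube([71, 1310, 24]);
translate([1687, 149, 407]) cube([71, 1310, 24]);
translate([1846, 149, 407]) cube([71, 1310, 24]);


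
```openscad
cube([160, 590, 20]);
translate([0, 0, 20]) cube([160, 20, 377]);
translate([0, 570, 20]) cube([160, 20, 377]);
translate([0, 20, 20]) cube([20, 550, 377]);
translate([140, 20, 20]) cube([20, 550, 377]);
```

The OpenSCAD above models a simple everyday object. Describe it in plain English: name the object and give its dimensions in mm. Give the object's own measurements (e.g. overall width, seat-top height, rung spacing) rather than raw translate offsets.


An open-topped rectangular box: outside dimensions 160×590×397 mm, with a uniform wall and base thickness of 20 mm. The base is a full 160×590 slab on the floor; four walls sit on top of the base. The front and back walls (the −y and +y sides) span the full width; the two side walls fit between them.


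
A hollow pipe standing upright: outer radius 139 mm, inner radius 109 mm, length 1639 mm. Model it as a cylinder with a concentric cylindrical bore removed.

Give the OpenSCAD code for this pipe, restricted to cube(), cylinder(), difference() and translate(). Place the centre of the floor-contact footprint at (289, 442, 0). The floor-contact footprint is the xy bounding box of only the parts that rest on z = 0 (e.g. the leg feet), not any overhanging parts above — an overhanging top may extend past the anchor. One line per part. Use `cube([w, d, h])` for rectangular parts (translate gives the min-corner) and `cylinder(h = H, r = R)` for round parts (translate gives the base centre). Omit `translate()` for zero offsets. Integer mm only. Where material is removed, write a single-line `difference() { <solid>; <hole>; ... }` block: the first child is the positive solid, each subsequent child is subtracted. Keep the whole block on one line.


difference() { translate([289, 442, 0]) cylinder(h = 1639, r = 139); translate([289, 442, 0]) cylinder(h = 1639, r = 109); }


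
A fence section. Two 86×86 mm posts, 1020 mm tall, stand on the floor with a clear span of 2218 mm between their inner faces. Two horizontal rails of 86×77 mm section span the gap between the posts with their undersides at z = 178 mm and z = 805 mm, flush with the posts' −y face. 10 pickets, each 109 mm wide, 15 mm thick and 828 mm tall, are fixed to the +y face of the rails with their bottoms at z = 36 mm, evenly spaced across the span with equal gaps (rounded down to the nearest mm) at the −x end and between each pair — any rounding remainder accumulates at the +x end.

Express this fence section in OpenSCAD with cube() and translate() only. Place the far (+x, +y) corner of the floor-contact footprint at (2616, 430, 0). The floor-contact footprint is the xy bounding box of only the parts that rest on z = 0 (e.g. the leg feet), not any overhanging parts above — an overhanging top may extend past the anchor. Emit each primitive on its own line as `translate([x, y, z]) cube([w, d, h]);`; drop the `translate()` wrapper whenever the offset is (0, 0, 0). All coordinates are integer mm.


translate([226, 344, 0]) cube([86, 86, 1020]);
translate([2530, 344, 0]) cube([86, 86, 1020]);
translate([312, 344, 178]) cube([2218, 86, 77]);
translate([312, 344, 805]) cube([2218, 86, 77]);
translate([414, 430, 36]) cube([109, 15, 828]);
translate([625, 430, 36]) cube([109, 15, 828]);
translate([836, 430, 36]) cube([109, 15, 828]);
translate([1047, 430, 36]) cube([109, 15, 828]);
translate([1258, 430, 36]) cube([109, 15, 828]);
translate([1469, 430, 36]) cube([109, 15, 828]);
translate([1680, 430, 36]) cube([109, 15, 828]);
translate([1891, 430, 36]) cube([109, 15, 828]);
translate([2102, 430, 36]) cube([109, 15, 828]);
translate([2313, 430, 36]) cube([109, 15, 828]);


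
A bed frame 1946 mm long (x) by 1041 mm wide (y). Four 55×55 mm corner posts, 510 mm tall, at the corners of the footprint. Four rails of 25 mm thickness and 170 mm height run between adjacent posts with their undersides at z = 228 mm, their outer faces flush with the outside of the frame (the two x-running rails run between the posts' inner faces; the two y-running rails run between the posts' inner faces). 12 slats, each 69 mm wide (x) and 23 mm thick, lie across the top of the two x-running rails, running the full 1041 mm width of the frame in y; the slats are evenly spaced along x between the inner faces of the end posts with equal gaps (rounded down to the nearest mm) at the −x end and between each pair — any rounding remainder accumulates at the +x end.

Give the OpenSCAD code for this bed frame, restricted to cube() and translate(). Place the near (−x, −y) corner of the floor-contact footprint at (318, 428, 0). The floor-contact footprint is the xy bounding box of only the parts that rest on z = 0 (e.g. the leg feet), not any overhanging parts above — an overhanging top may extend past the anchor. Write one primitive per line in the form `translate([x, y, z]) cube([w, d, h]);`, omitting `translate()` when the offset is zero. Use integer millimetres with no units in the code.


// slat z = rail_z + rail_h = 228 + 170 = 398
// slat gap = ⌊(1836 − 12·69) / 13⌋ = 77
translate([318, 428, 0]) cube([55, 55, 510]);
translate([318, 1414, 0]) cube([55, 55, 510]);
translate([2209, 428, 0]) cube([55, 55, 510]);
translate([2209, 1414, 0]) cube([55, 55, 510]);
translate([373, 428, 228]) cube([1836, 25, 170]);
translate([373, 1444, 228]) cube([1836, 25, 170]);
translate([318, 483, 228]) cube([25, 931, 170]);
translate([2239, 483, 228]) cube([25, 931, 170]);
translate([450, 428, 398]) cube([69, 1041, 23]);
translate([596, 428, 398]) cube([69, 1041, 23]);
translate([742, 428, 398]) cube([69, 1041, 23]);
translate([888, 428, 398]) cube([69, 1041, 23]);
translate([1034, 428, 398]) cube([69, 1041, 23]);
translate([1180, 428, 398]) cube([69, 1041, 23]);
translate([1326, 428, 398]) cube([69, 1041, 23]);
translate([1472, 428, 398]) cube([69, 1041, 23]);
translate([1618, 428, 398]) cube([69, 1041, 23]);
translate([1764, 428, 398]) cube([69, 1041, 23]);
translate([1910, 428, 398]) cube([69, 1041, 23]);
translate([2056, 428, 398]) cube([69, 1041, 23]);


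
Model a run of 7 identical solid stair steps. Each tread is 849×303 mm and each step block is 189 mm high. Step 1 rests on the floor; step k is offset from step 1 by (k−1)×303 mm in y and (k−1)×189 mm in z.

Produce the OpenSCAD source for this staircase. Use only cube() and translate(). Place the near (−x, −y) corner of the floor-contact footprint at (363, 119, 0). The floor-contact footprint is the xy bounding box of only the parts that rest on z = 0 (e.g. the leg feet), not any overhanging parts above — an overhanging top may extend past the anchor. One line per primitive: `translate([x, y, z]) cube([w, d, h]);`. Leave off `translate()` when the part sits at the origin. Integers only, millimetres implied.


translate([363, 119, 0]) cube([849, 303, 189]);
translate([363, 422, 189]) cube([849, 303, 189]);
translate([363, 725, 378]) cube([849, 303, 189]);
translate([363, 1028, 567]) cube([849, 303, 189]);
translate([363, 1331, 756]) cube([849, 303, 189]);
translate([363, 1634, 945]) cube([849, 303, 189]);
translate([363, 1937, 1134]) cube([849, 303, 189]);


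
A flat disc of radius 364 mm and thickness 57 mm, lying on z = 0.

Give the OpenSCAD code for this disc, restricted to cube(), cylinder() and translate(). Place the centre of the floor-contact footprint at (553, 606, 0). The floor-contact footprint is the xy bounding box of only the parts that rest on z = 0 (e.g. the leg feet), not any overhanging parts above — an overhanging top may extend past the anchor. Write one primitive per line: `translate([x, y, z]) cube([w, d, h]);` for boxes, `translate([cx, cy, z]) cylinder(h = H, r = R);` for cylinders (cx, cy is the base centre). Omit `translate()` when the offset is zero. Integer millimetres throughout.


translate([553, 606, 0]) cylinder(h = 57, r = 364);


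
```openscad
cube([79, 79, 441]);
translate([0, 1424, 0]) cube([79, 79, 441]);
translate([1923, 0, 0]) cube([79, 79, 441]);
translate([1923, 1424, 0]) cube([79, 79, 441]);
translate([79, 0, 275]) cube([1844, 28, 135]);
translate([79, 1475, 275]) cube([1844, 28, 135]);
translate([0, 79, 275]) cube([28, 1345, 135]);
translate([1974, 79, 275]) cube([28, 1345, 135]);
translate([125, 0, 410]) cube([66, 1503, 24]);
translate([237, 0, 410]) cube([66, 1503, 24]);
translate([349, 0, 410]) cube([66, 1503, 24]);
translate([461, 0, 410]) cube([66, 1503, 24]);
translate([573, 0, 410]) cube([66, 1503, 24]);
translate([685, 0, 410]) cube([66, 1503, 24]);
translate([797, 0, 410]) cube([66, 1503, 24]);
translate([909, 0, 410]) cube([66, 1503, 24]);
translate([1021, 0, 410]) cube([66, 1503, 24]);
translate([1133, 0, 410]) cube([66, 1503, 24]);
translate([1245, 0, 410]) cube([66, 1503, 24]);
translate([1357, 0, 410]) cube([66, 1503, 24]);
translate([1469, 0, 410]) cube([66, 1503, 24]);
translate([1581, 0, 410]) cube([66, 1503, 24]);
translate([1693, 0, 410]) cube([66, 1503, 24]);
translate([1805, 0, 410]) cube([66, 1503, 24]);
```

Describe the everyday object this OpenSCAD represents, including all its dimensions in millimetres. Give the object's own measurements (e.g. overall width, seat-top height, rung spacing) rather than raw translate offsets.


A bed frame 2002 mm long (x) by 1503 mm wide (y). Four 79×79 mm corner posts, 441 mm tall, at the corners of the footprint. Four rails of 28 mm thickness and 135 mm height run between adjacent posts with their undersides at z = 275 mm, their outer faces flush with the outside of the frame (the two x-running rails run between the posts' inner faces; the two y-running rails run between the posts' inner faces). 16 slats, each 66 mm wide (x) and 24 mm thick, lie across the top of the two x-running rails, running the full 1503 mm width of the frame in y; along x they sit between the end posts with a 46 mm gap after the −x posts and between neighbouring slats, leaving 52 mm before the +x posts.


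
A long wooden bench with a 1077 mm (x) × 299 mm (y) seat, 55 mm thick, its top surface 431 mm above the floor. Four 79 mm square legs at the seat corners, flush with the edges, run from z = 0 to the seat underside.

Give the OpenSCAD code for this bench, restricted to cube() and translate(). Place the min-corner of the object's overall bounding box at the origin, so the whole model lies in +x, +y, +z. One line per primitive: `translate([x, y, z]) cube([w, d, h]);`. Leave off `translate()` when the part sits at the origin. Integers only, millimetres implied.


translate([0, 0, 376]) cube([1077, 299, 55]);
cube([79, 79, 376]);
translate([0, 220, 0]) cube([79, 79, 376]);
translate([998, 0, 0]) cube([79, 79, 376]);
translate([998, 220, 0]) cube([79, 79, 376]);


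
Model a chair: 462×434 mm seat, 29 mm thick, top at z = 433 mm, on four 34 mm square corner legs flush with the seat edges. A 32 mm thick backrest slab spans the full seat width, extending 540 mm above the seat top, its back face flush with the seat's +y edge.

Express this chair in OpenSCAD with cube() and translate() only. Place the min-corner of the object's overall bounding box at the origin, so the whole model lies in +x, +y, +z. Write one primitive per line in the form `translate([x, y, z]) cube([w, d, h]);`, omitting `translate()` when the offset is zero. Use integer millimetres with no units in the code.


// leg_h = 433 - 29 = 404
translate([0, 0, 404]) cube([462, 434, 29]);
cube([34, 34, 404]);
translate([428, 0, 0]) cube([34, 34, 404]);
translate([0, 400, 0]) cube([34, 34, 404]);
translate([428, 400, 0]) cube([34, 34, 404]);
translate([0, 402, 433]) cube([462, 32, 540]);


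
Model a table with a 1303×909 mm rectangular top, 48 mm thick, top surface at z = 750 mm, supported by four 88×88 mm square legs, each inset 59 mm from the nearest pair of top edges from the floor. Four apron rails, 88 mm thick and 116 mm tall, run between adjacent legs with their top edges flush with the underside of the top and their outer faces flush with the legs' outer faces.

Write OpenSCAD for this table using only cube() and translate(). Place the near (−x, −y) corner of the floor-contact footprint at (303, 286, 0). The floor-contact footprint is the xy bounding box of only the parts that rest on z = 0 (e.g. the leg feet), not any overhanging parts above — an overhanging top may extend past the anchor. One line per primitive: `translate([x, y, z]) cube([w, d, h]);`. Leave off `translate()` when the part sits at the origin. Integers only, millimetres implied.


translate([244, 227, 702]) cube([1303, 909, 48]);
translate([303, 286, 0]) cube([88, 88, 702]);
translate([1400, 286, 0]) cube([88, 88, 702]);
translate([303, 989, 0]) cube([88, 88, 702]);
translate([1400, 989, 0]) cube([88, 88, 702]);
translate([391, 286, 586]) cube([1009, 88, 116]);
translate([391, 989, 586]) cube([1009, 88, 116]);
translate([303, 374, 586]) cube([88, 615, 116]);
translate([1400, 374, 586]) cube([88, 615, 116]);


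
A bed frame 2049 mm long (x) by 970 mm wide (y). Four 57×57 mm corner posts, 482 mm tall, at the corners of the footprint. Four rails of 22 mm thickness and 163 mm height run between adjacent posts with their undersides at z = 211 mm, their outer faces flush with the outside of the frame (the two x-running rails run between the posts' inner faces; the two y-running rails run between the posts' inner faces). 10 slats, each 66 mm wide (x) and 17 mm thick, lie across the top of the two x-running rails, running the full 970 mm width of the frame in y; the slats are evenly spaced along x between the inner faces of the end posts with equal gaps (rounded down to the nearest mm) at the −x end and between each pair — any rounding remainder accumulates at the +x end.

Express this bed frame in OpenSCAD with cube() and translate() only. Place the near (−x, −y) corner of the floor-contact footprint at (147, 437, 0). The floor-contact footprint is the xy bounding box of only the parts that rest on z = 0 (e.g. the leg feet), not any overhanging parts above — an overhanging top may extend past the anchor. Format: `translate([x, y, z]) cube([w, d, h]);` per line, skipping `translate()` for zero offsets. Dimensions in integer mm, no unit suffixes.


// slat z = rail_z + rail_h = 211 + 163 = 374
// slat gap = ⌊(1935 − 10·66) / 11⌋ = 115
translate([147, 437, 0]) cube([57, 57, 482]);
translate([147, 1350, 0]) cube([57, 57, 482]);
translate([2139, 437, 0]) cube([57, 57, 482]);
translate([2139, 1350, 0]) cube([57, 57, 482]);
translate([204, 437, 211]) cube([1935, 22, 163]);
translate([204, 1385, 211]) cube([1935, 22, 163]);
translate([147, 494, 211]) cube([22, 856, 163]);
translate([2174, 494, 211]) cube([22, 856, 163]);
translate([319, 437, 374]) cube([66, 970, 17]);
translate([500, 437, 374]) cube([66, 970, 17]);
translate([681, 437, 374]) cube([66, 970, 17]);
translate([862, 437, 374]) cube([66, 970, 17]);
translate([1043, 437, 374]) cube([66, 970, 17]);
translate([1224, 437, 374]) cube([66, 970, 17]);
translate([1405, 437, 374]) cube([66, 970, 17]);
translate([1586, 437, 374]) cube([66, 970, 17]);
translate([1767, 437, 374]) cube([66, 970, 17]);
translate([1948, 437, 374]) cube([66, 970, 17]);


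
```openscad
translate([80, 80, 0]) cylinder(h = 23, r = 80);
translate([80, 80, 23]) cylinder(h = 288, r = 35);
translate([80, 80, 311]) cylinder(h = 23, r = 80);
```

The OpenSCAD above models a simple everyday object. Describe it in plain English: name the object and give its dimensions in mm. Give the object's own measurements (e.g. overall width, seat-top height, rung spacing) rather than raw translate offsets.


A spool: two coaxial disc flanges of radius 80 mm and thickness 23 mm, joined by a core cylinder of radius 35 mm and height 288 mm. The lower flange rests on z = 0 and the three cylinders share a vertical axis.


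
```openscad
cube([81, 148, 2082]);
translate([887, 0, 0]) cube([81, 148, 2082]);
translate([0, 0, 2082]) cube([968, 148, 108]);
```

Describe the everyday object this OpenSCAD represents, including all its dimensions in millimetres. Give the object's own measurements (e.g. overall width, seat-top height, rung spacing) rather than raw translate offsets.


A door frame. The clear opening is 806 mm wide and 2082 mm high. Two 81 mm wide jambs, 148 mm deep, stand either side of the opening from the floor to the top of the opening. A 108 mm thick head sits across the top of both jambs, spanning the full outside width of the frame.
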